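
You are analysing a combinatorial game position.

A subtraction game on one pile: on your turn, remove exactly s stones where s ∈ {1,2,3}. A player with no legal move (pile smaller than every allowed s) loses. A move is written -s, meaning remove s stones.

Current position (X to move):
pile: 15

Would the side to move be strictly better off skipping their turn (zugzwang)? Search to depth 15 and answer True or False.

ply 1, X at 15 | -1=-1→14; -2=-1→13; -3=+1→12*
ply 2, O at 12 | -1=-1→11*; -2=-1→10; -3=-1→9
ply 3, X at 11 | -1=-1→10; -2=-1→9; -3=+1→8*
ply 4, O at 8 | -1=-1→7*; -2=-1→6; -3=-1→5
ply 5, X at 7 | -1=-1→6; -2=-1→5; -3=+1→4*
ply 6, O at 4 | -1=-1→3*; -2=-1→2; -3=-1→1
ply 7, X at 3 | -1=-1→2; -2=-1→1; -3=+1→0*
ply 8: 0 is terminal -1 (O); from 15 depth 15
pass branch (O moves first from the same position):
  | ply 1, O at 15 | -1=-1→14; -2=-1→13; -3=+1→12*
  | ply 2, X at 12 | -1=-1→11*; -2=-1→10; -3=-1→9
  | ply 3, O at 11 | -1=-1→10; -2=-1→9; -3=+1→8*
  | ply 4, X at 8 | -1=-1→7*; -2=-1→6; -3=-1→5
  | ply 5, O at 7 | -1=-1→6; -2=-1→5; -3=+1→4*
  | ply 6, X at 4 | -1=-1→3*; -2=-1→2; -3=-1→1
  | ply 7, O at 3 | -1=-1→2; -2=-1→1; -3=+1→0*
  | ply 8: 0 is terminal -1 (X); from 15 depth 15
X moving scores +1; X passing scores -1

zugzwang(15, X) = False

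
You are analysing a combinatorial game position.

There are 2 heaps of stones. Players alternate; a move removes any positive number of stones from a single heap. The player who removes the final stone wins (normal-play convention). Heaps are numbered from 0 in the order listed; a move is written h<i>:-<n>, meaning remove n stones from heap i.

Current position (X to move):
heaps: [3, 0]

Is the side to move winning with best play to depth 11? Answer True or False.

[(3,0)] X move#1: h0:-1:-1/(2,0), h0:-2:-1/(1,0), h0:-3:+1/(0,0)*
[(0,0)] end (terminal -1, O#2); searched (3,0) to 11

X winning at [(3,0)]: True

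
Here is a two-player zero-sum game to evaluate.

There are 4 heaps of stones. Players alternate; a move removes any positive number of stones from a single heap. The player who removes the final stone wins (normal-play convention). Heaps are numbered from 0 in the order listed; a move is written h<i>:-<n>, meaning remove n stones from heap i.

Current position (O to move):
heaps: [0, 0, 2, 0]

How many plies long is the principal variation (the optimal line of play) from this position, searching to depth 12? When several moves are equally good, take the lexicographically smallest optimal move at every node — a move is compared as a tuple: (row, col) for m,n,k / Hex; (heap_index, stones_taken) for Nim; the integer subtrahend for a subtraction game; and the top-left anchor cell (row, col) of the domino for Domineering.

p1 O@[(0,0,2,0)]: h2:-1[(0,0,1,0)]-1 h2:-2[(0,0,0,0)]+1*
p2 X@[(0,0,0,0)] terminal -1; root [(0,0,2,0)] d12

PV length from [(0,0,2,0)]: 1 ply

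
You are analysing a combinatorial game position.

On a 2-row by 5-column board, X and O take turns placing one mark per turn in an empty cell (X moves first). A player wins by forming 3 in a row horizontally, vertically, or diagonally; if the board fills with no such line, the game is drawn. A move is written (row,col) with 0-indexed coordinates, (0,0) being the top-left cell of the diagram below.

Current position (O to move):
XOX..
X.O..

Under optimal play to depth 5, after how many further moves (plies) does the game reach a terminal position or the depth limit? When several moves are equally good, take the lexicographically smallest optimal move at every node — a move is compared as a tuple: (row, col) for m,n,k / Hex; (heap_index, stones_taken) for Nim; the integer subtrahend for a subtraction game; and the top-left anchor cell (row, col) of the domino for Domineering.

ply 1, O at XOX../X.O.. | (0,3)=+0→XOXO./X.O..; (0,4)=+0→XOX.O/X.O..; (1,1)=+0→XOX../XOO..; (1,3)=+1→XOX../X.OO.*; (1,4)=+0→XOX../X.O.O
ply 2, X at XOX../X.OO. | (0,3)=-1→XOXX./X.OO.*; (0,4)=-1→XOX.X/X.OO.; (1,1)=-1→XOX../XXOO.; (1,4)=-1→XOX../X.OOX
ply 3, O at XOXX./X.OO. | (0,4)=+1→XOXXO/X.OO.*; (1,1)=+1→XOXX./XOOO.; (1,4)=+1→XOXX./X.OOO
ply 4, X at XOXXO/X.OO. | (1,1)=-1→XOXXO/XXOO.*; (1,4)=-1→XOXXO/X.OOX
ply 5, O at XOXXO/XXOO. | (1,4)=+1→XOXXO/XXOOO*
ply 6: XOXXO/XXOOO is terminal -1 (X); from XOX../X.O.. depth 5

PV length from [XOX../X.O..]: 5 plies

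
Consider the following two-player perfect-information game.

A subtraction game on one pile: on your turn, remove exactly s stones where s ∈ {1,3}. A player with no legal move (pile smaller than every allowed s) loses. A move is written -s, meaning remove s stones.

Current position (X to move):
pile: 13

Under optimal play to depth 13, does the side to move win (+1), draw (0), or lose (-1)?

ply 1, X at 13 | -1=+1→12*; -3=+1→10
ply 2, O at 12 | -1=-1→11*; -3=-1→9
ply 3, X at 11 | -1=+1→10*; -3=+1→8
ply 4, O at 10 | -1=-1→9*; -3=-1→7
ply 5, X at 9 | -1=+1→8*; -3=+1→6
ply 6, O at 8 | -1=-1→7*; -3=-1→5
ply 7, X at 7 | -1=+1→6*; -3=+1→4
ply 8, O at 6 | -1=-1→5*; -3=-1→3
ply 9, X at 5 | -1=+1→4*; -3=+1→2
ply 10, O at 4 | -1=-1→3*; -3=-1→1
ply 11, X at 3 | -1=+1→2*; -3=+1→0
ply 12, O at 2 | -1=-1→1*
ply 13, X at 1 | -1=+1→0*
ply 14: 0 is terminal -1 (O); from 13 depth 13

value(13, X) = +1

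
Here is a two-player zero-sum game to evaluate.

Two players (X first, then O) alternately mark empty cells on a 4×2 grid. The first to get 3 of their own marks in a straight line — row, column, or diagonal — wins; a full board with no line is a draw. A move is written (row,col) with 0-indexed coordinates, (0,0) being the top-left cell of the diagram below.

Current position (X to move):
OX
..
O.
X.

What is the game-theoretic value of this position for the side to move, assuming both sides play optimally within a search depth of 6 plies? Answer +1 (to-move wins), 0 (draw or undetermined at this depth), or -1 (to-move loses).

value(OX/../O./X., X) = 0

[OX/../O./X.] X move#1: (1,0):+0/OX/X./O./X.*, (1,1):-1/OX/.X/O./X., (2,1):-1/OX/../OX/X., (3,1):-1/OX/../O./XX
[OX/X./O./X.] O move#2: (1,1):+0/OX/XO/O./X.*, (2,1):+0/OX/X./OO/X., (3,1):+0/OX/X./O./XO
[OX/XO/O./X.] X move#3: (2,1):+0/OX/XO/OX/X.*, (3,1):+0/OX/XO/O./XX
[OX/XO/OX/X.] O move#4: (3,1):+0/OX/XO/OX/XO*
[OX/XO/OX/XO] end (terminal +0, X#5); searched OX/../O./X. to 6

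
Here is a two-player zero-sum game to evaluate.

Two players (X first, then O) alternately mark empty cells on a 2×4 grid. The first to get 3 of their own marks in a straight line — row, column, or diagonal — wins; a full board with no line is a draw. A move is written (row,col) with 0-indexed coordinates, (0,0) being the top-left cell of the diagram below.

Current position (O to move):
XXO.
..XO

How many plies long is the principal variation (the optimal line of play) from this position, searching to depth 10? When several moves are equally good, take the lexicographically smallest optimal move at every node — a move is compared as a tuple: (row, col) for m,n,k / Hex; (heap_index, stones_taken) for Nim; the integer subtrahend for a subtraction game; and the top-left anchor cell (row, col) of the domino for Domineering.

p1 O@[XXO./..XO]: (0,3)[XXOO/..XO]+0* (1,0)[XXO./O.XO]+0 (1,1)[XXO./.OXO]+0
p2 X@[XXOO/..XO]: (1,0)[XXOO/X.XO]+0* (1,1)[XXOO/.XXO]+0
p3 O@[XXOO/X.XO]: (1,1)[XXOO/XOXO]+0*
p4 X@[XXOO/XOXO] terminal +0; root [XXO./..XO] d10

PV length from [XXO./..XO]: 3 plies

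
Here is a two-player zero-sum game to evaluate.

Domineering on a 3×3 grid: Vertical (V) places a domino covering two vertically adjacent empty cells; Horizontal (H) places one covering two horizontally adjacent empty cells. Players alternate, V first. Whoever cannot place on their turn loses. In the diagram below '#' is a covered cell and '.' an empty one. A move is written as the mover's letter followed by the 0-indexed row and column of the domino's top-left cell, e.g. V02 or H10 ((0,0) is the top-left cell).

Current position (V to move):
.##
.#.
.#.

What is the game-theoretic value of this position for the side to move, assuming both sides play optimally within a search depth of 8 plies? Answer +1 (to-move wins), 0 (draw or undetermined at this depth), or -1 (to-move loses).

value(.##/.#./.#., V) = +1

ply 1, V at .##/.#./.#. | V00=+1→###/##./.#.*; V10=+1→.##/##./##.; V12=+1→.##/.##/.##
ply 2: ###/##./.#. is terminal -1 (H); from .##/.#./.#. depth 8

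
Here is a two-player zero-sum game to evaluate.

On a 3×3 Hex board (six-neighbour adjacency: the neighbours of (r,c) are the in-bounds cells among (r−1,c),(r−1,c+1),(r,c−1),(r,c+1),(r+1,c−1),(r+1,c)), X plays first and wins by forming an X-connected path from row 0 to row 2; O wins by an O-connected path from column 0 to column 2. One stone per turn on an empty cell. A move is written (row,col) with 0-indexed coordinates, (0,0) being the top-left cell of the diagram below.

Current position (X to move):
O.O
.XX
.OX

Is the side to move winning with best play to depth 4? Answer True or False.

[O.O/.XX/.OX] X move#1: (0,1):+1/OXO/.XX/.OX*, (1,0):-1/O.O/XXX/.OX, (2,0):-1/O.O/.XX/XOX
[OXO/.XX/.OX] end (terminal -1, O#2); searched O.O/.XX/.OX to 4

X winning at [O.O/.XX/.OX]: True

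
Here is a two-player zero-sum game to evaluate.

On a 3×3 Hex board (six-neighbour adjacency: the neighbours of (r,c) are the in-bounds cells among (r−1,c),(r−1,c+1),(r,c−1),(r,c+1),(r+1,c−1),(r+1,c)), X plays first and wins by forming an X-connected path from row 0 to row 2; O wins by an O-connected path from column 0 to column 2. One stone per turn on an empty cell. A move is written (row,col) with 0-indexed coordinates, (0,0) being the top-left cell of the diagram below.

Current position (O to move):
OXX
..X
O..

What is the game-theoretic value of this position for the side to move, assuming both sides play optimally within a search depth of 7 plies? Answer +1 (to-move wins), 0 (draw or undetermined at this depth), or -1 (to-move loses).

[OXX/..X/O..] O move#1: (1,0):-1/OXX/O.X/O..*, (1,1):-1/OXX/.OX/O.., (2,1):-1/OXX/..X/OO., (2,2):-1/OXX/..X/O.O
[OXX/O.X/O..] X move#2: (1,1):+1/OXX/OXX/O..*, (2,1):+1/OXX/O.X/OX., (2,2):+1/OXX/O.X/O.X
[OXX/OXX/O..] O move#3: (2,1):-1/OXX/OXX/OO.*, (2,2):-1/OXX/OXX/O.O
[OXX/OXX/OO.] X move#4: (2,2):+1/OXX/OXX/OOX*
[OXX/OXX/OOX] end (terminal -1, O#5); searched OXX/..X/O.. to 7

value(OXX/..X/O.., O) = -1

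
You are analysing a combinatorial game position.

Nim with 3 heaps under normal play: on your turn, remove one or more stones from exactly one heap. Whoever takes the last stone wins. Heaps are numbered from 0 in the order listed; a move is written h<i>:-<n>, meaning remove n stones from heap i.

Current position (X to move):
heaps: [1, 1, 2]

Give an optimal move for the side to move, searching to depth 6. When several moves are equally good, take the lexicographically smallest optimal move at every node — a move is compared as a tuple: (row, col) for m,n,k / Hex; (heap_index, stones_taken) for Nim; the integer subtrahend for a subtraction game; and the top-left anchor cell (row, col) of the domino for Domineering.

p1 X@[(1,1,2)]: h0:-1[(0,1,2)]-1 h1:-1[(1,0,2)]-1 h2:-1[(1,1,1)]-1 h2:-2[(1,1,0)]+1*
p2 O@[(1,1,0)]: h0:-1[(0,1,0)]-1* h1:-1[(1,0,0)]-1
p3 X@[(0,1,0)]: h1:-1[(0,0,0)]+1*
p4 O@[(0,0,0)] terminal -1; root [(1,1,2)] d6

X's best at [(1,1,2)]: h2:-2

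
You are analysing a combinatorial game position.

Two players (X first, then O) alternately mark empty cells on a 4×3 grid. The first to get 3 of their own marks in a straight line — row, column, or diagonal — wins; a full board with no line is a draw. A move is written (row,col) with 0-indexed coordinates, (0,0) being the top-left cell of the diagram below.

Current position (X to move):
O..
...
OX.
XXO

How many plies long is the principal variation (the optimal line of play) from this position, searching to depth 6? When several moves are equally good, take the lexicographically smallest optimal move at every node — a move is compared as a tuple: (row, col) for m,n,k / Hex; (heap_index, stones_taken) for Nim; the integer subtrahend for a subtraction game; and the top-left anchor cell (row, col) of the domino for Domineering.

PV length from [O../.../OX./XXO]: 5 plies

ply 1, X at O../.../OX./XXO | (0,1)=-1→OX./.../OX./XXO; (0,2)=-1→O.X/.../OX./XXO; (1,0)=+1→O../X../OX./XXO*; (1,1)=+1→O../.X./OX./XXO; (1,2)=+1→O../..X/OX./XXO; (2,2)=-1→O../.../OXX/XXO
ply 2, O at O../X../OX./XXO | (0,1)=-1→OO./X../OX./XXO*; (0,2)=-1→O.O/X../OX./XXO; (1,1)=-1→O../XO./OX./XXO; (1,2)=-1→O../X.O/OX./XXO; (2,2)=-1→O../X../OXO/XXO
ply 3, X at OO./X../OX./XXO | (0,2)=+1→OOX/X../OX./XXO*; (1,1)=+1→OO./XX./OX./XXO; (1,2)=+1→OO./X.X/OX./XXO; (2,2)=-1→OO./X../OXX/XXO
ply 4, O at OOX/X../OX./XXO | (1,1)=-1→OOX/XO./OX./XXO*; (1,2)=-1→OOX/X.O/OX./XXO; (2,2)=-1→OOX/X../OXO/XXO
ply 5, X at OOX/XO./OX./XXO | (1,2)=+1→OOX/XOX/OX./XXO*; (2,2)=+0→OOX/XO./OXX/XXO
ply 6: OOX/XOX/OX./XXO is terminal -1 (O); from O../.../OX./XXO depth 6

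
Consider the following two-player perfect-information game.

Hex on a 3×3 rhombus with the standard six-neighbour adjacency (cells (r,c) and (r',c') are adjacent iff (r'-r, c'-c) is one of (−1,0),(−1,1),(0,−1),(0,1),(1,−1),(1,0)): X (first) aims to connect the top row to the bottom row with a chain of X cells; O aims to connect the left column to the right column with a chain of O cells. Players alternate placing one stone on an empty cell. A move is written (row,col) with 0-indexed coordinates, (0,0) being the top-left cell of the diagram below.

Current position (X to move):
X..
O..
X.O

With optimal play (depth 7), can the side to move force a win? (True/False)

[X../O../X.O] X move#1: (0,1):-1/XX./O../X.O, (0,2):-1/X.X/O../X.O, (1,1):+1/X../OX./X.O*, (1,2):-1/X../O.X/X.O, (2,1):-1/X../O../XXO
[X../OX./X.O] O move#2: (0,1):-1/XO./OX./X.O*, (0,2):-1/X.O/OX./X.O, (1,2):-1/X../OXO/X.O, (2,1):-1/X../OX./XOO
[XO./OX./X.O] X move#3: (0,2):+1/XOX/OX./X.O*, (1,2):-1/XO./OXX/X.O, (2,1):-1/XO./OX./XXO
[XOX/OX./X.O] end (terminal -1, O#4); searched X../O../X.O to 7

X winning at [X../O../X.O]: True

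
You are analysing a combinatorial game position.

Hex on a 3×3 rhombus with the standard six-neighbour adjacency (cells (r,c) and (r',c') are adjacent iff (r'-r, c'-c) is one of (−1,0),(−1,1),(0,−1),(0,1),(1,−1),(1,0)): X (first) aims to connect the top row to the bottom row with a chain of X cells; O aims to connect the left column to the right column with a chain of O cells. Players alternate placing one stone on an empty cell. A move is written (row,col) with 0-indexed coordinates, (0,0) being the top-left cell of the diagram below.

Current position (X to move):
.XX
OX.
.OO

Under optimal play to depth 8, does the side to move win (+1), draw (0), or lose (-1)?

value(.XX/OX./.OO, X) = +1

[.XX/OX./.OO] X move#1: (0,0):-1/XXX/OX./.OO, (1,2):-1/.XX/OXX/.OO, (2,0):+1/.XX/OX./XOO*
[.XX/OX./XOO] end (terminal -1, O#2); searched .XX/OX./.OO to 8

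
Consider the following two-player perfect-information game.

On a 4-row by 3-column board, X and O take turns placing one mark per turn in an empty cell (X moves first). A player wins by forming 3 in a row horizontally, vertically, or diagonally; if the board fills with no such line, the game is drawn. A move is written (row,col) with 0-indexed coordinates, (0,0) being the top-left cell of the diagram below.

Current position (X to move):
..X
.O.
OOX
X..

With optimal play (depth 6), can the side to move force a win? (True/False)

p1 X@[..X/.O./OOX/X..]: (0,0)[X.X/.O./OOX/X..]-1 (0,1)[.XX/.O./OOX/X..]-1 (1,0)[..X/XO./OOX/X..]-1 (1,2)[..X/.OX/OOX/X..]+1* (3,1)[..X/.O./OOX/XX.]-1 (3,2)[..X/.O./OOX/X.X]-1
p2 O@[..X/.OX/OOX/X..] terminal -1; root [..X/.O./OOX/X..] d6

X winning at [..X/.O./OOX/X..]: True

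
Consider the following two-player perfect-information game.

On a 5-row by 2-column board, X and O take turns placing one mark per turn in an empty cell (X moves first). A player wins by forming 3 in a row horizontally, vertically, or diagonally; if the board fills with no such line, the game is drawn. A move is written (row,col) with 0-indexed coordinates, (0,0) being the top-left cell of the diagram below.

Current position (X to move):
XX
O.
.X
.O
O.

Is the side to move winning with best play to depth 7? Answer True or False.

X winning at [XX/O./.X/.O/O.]: True

ply 1, X at XX/O./.X/.O/O. | (1,1)=+1→XX/OX/.X/.O/O.*; (2,0)=+0→XX/O./XX/.O/O.; (3,0)=+0→XX/O./.X/XO/O.; (4,1)=+0→XX/O./.X/.O/OX
ply 2: XX/OX/.X/.O/O. is terminal -1 (O); from XX/O./.X/.O/O. depth 7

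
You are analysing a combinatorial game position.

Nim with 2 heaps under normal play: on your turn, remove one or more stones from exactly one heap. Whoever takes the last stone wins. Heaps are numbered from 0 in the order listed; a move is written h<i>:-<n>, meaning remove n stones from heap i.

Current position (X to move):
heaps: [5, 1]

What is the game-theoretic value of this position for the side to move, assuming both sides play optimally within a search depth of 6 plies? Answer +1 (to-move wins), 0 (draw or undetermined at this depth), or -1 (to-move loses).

ply 1, X at (5,1) | h0:-1=-1→(4,1); h0:-2=-1→(3,1); h0:-3=-1→(2,1); h0:-4=+1→(1,1)*; h0:-5=-1→(0,1); h1:-1=-1→(5,0)
ply 2, O at (1,1) | h0:-1=-1→(0,1)*; h1:-1=-1→(1,0)
ply 3, X at (0,1) | h1:-1=+1→(0,0)*
ply 4: (0,0) is terminal -1 (O); from (5,1) depth 6

value((5,1), X) = +1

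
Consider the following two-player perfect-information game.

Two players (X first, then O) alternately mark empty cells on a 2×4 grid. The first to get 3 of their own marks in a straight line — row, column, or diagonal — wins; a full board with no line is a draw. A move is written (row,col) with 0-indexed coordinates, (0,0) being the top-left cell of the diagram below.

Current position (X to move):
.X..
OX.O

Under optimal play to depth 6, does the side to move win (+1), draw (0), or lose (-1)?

value(.X../OX.O, X) = +1

p1 X@[.X../OX.O]: (0,0)[XX../OX.O]+0 (0,2)[.XX./OX.O]+1* (0,3)[.X.X/OX.O]+0 (1,2)[.X../OXXO]+0
p2 O@[.XX./OX.O]: (0,0)[OXX./OX.O]-1* (0,3)[.XXO/OX.O]-1 (1,2)[.XX./OXOO]-1
p3 X@[OXX./OX.O]: (0,3)[OXXX/OX.O]+1* (1,2)[OXX./OXXO]+0
p4 O@[OXXX/OX.O] terminal -1; root [.X../OX.O] d6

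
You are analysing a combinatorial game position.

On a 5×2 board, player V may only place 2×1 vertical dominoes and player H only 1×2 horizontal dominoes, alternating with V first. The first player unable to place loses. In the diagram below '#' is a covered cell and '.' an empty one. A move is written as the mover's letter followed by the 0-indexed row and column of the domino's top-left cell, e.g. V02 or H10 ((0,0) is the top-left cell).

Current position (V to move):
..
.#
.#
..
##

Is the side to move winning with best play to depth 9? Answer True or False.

ply 1, V at ../.#/.#/../## | V00=-1→#./##/.#/../##*; V10=-1→../##/##/../##; V20=-1→../.#/##/#./##
ply 2, H at #./##/.#/../## | H30=+1→#./##/.#/##/##*
ply 3: #./##/.#/##/## is terminal -1 (V); from ../.#/.#/../## depth 9

V winning at [../.#/.#/../##]: False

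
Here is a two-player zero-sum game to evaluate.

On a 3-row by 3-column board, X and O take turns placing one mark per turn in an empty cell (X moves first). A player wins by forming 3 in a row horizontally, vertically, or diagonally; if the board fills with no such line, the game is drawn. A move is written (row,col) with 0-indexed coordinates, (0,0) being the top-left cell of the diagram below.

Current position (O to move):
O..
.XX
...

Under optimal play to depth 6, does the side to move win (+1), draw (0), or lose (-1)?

value(O../.XX/..., O) = 0

p1 O@[O../.XX/...]: (0,1)[OO./.XX/...]-1 (0,2)[O.O/.XX/...]-1 (1,0)[O../OXX/...]+0* (2,0)[O../.XX/O..]-1 (2,1)[O../.XX/.O.]-1 (2,2)[O../.XX/..O]-1
p2 X@[O../OXX/...]: (0,1)[OX./OXX/...]-1 (0,2)[O.X/OXX/...]-1 (2,0)[O../OXX/X..]+0* (2,1)[O../OXX/.X.]-1 (2,2)[O../OXX/..X]-1
p3 O@[O../OXX/X..]: (0,1)[OO./OXX/X..]-1 (0,2)[O.O/OXX/X..]+0* (2,1)[O../OXX/XO.]-1 (2,2)[O../OXX/X.O]-1
p4 X@[O.O/OXX/X..]: (0,1)[OXO/OXX/X..]+0* (2,1)[O.O/OXX/XX.]-1 (2,2)[O.O/OXX/X.X]-1
p5 O@[OXO/OXX/X..]: (2,1)[OXO/OXX/XO.]+0* (2,2)[OXO/OXX/X.O]-1
p6 X@[OXO/OXX/XO.]: (2,2)[OXO/OXX/XOX]+0*
p7 O@[OXO/OXX/XOX] terminal +0; root [O../.XX/...] d6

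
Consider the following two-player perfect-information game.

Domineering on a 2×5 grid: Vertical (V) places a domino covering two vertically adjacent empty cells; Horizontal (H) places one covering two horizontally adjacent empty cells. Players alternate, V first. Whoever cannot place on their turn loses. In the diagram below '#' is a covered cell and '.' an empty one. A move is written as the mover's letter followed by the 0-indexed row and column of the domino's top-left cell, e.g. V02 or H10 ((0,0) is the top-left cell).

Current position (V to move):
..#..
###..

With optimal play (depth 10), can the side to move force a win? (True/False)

V winning at [..#../###..]: True

ply 1, V at ..#../###.. | V03=+1→..##./####.*; V04=+1→..#.#/###.#
ply 2, H at ..##./####. | H00=-1→####./####.*
ply 3, V at ####./####. | V04=+1→#####/#####*
ply 4: #####/##### is terminal -1 (H); from ..#../###.. depth 10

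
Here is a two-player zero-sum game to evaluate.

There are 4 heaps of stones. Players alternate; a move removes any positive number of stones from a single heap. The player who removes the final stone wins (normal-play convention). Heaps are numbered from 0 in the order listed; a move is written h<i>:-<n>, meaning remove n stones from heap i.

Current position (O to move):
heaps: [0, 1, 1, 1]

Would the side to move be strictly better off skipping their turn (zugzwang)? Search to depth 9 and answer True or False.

zugzwang((0,1,1,1), O) = False

[(0,1,1,1)] O move#1: h1:-1:+1/(0,0,1,1)*, h2:-1:+1/(0,1,0,1), h3:-1:+1/(0,1,1,0)
[(0,0,1,1)] X move#2: h2:-1:-1/(0,0,0,1)*, h3:-1:-1/(0,0,1,0)
[(0,0,0,1)] O move#3: h3:-1:+1/(0,0,0,0)*
[(0,0,0,0)] end (terminal -1, X#4); searched (0,1,1,1) to 9
suppose O passes — search the same position with X to move:
pass> [(0,1,1,1)] X move#1: h1:-1:+1/(0,0,1,1)*, h2:-1:+1/(0,1,0,1), h3:-1:+1/(0,1,1,0)
pass> [(0,0,1,1)] O move#2: h2:-1:-1/(0,0,0,1)*, h3:-1:-1/(0,0,1,0)
pass> [(0,0,0,1)] X move#3: h3:-1:+1/(0,0,0,0)*
pass> [(0,0,0,0)] end (terminal -1, O#4); searched (0,1,1,1) to 9
for O: play +1, pass -1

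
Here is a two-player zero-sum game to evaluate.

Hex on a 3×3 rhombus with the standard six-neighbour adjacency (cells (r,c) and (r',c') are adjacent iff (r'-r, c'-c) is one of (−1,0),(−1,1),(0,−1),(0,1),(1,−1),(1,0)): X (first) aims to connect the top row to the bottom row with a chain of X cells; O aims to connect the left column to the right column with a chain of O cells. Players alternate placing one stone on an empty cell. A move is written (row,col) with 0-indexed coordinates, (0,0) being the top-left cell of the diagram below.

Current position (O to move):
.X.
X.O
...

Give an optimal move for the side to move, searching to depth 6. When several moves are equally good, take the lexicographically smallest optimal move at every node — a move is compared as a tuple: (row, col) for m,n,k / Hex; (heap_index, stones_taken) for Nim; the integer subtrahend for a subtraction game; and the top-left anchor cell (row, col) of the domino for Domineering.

O's best at [.X./X.O/...]: (2,0)

[.X./X.O/...] O move#1: (0,0):-1/OX./X.O/..., (0,2):-1/.XO/X.O/..., (1,1):-1/.X./XOO/..., (2,0):+1/.X./X.O/O..*, (2,1):-1/.X./X.O/.O., (2,2):-1/.X./X.O/..O
[.X./X.O/O..] X move#2: (0,0):-1/XX./X.O/O..*, (0,2):-1/.XX/X.O/O.., (1,1):-1/.X./XXO/O.., (2,1):-1/.X./X.O/OX., (2,2):-1/.X./X.O/O.X
[XX./X.O/O..] O move#3: (0,2):+1/XXO/X.O/O..*, (1,1):+1/XX./XOO/O.., (2,1):+1/XX./X.O/OO., (2,2):+1/XX./X.O/O.O
[XXO/X.O/O..] X move#4: (1,1):-1/XXO/XXO/O..*, (2,1):-1/XXO/X.O/OX., (2,2):-1/XXO/X.O/O.X
[XXO/XXO/O..] O move#5: (2,1):+1/XXO/XXO/OO.*, (2,2):-1/XXO/XXO/O.O
[XXO/XXO/OO.] end (terminal -1, X#6); searched .X./X.O/... to 6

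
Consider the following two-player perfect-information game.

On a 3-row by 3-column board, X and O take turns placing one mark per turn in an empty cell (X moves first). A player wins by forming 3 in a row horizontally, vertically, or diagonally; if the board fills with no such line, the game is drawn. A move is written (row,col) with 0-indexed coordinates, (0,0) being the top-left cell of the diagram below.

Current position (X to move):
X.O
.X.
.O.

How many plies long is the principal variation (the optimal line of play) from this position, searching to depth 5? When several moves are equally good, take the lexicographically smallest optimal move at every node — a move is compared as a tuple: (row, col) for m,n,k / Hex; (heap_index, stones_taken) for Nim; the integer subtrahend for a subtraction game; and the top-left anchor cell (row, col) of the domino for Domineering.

ply 1, X at X.O/.X./.O. | (0,1)=-1→XXO/.X./.O.; (1,0)=+1→X.O/XX./.O.*; (1,2)=+1→X.O/.XX/.O.; (2,0)=+1→X.O/.X./XO.; (2,2)=+1→X.O/.X./.OX
ply 2, O at X.O/XX./.O. | (0,1)=-1→XOO/XX./.O.*; (1,2)=-1→X.O/XXO/.O.; (2,0)=-1→X.O/XX./OO.; (2,2)=-1→X.O/XX./.OO
ply 3, X at XOO/XX./.O. | (1,2)=+1→XOO/XXX/.O.*; (2,0)=+1→XOO/XX./XO.; (2,2)=+1→XOO/XX./.OX
ply 4: XOO/XXX/.O. is terminal -1 (O); from X.O/.X./.O. depth 5

PV length from [X.O/.X./.O.]: 3 plies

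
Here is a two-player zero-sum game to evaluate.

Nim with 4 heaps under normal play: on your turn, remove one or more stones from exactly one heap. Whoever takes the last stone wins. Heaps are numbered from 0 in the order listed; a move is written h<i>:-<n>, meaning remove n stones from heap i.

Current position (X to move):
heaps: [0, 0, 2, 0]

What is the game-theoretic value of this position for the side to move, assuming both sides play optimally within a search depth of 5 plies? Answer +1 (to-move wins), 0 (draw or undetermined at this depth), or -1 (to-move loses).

[(0,0,2,0)] X move#1: h2:-1:-1/(0,0,1,0), h2:-2:+1/(0,0,0,0)*
[(0,0,0,0)] end (terminal -1, O#2); searched (0,0,2,0) to 5

value((0,0,2,0), X) = +1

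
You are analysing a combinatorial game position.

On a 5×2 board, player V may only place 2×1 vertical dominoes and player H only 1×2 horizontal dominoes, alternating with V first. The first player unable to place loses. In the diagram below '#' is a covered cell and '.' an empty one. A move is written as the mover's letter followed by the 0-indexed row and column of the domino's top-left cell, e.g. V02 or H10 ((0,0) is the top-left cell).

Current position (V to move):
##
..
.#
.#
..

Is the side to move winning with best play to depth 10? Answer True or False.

V winning at [##/../.#/.#/..]: False

p1 V@[##/../.#/.#/..]: V10[##/#./##/.#/..]-1* V20[##/../##/##/..]-1 V30[##/../.#/##/#.]-1
p2 H@[##/#./##/.#/..]: H40[##/#./##/.#/##]+1*
p3 V@[##/#./##/.#/##] terminal -1; root [##/../.#/.#/..] d10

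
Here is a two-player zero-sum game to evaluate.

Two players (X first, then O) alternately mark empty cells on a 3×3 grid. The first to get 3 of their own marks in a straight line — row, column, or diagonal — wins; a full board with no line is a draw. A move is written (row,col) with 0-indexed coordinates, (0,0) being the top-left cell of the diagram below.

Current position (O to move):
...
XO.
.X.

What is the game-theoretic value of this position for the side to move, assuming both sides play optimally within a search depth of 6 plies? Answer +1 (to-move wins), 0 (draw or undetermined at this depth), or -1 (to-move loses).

ply 1, O at .../XO./.X. | (0,0)=+0→O../XO./.X.*; (0,1)=-1→.O./XO./.X.; (0,2)=-1→..O/XO./.X.; (1,2)=-1→.../XOO/.X.; (2,0)=+0→.../XO./OX.; (2,2)=+0→.../XO./.XO
ply 2, X at O../XO./.X. | (0,1)=-1→OX./XO./.X.; (0,2)=-1→O.X/XO./.X.; (1,2)=-1→O../XOX/.X.; (2,0)=-1→O../XO./XX.; (2,2)=+0→O../XO./.XX*
ply 3, O at O../XO./.XX | (0,1)=-1→OO./XO./.XX; (0,2)=-1→O.O/XO./.XX; (1,2)=-1→O../XOO/.XX; (2,0)=+0→O../XO./OXX*
ply 4, X at O../XO./OXX | (0,1)=-1→OX./XO./OXX; (0,2)=+0→O.X/XO./OXX*; (1,2)=-1→O../XOX/OXX
ply 5, O at O.X/XO./OXX | (0,1)=-1→OOX/XO./OXX; (1,2)=+0→O.X/XOO/OXX*
ply 6, X at O.X/XOO/OXX | (0,1)=+0→OXX/XOO/OXX*
ply 7: OXX/XOO/OXX is terminal +0 (O); from .../XO./.X. depth 6

value(.../XO./.X., O) = 0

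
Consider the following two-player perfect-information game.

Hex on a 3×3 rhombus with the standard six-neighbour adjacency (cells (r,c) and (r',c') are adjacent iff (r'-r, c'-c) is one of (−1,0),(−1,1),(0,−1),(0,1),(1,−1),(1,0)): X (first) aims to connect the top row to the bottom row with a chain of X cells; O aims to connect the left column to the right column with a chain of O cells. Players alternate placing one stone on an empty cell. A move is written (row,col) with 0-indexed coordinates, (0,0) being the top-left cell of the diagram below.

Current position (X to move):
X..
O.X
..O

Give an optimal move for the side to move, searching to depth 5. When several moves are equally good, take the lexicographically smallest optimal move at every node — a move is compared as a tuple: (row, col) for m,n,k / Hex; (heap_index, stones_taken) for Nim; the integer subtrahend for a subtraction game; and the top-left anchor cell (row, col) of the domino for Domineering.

[X../O.X/..O] X move#1: (0,1):-1/XX./O.X/..O, (0,2):-1/X.X/O.X/..O, (1,1):+1/X../OXX/..O*, (2,0):-1/X../O.X/X.O, (2,1):-1/X../O.X/.XO
[X../OXX/..O] O move#2: (0,1):-1/XO./OXX/..O*, (0,2):-1/X.O/OXX/..O, (2,0):-1/X../OXX/O.O, (2,1):-1/X../OXX/.OO
[XO./OXX/..O] X move#3: (0,2):+1/XOX/OXX/..O*, (2,0):-1/XO./OXX/X.O, (2,1):-1/XO./OXX/.XO
[XOX/OXX/..O] O move#4: (2,0):-1/XOX/OXX/O.O*, (2,1):-1/XOX/OXX/.OO
[XOX/OXX/O.O] X move#5: (2,1):+1/XOX/OXX/OXO*
[XOX/OXX/OXO] end (terminal -1, O#6); searched X../O.X/..O to 5

X's best at [X../O.X/..O]: (1,1)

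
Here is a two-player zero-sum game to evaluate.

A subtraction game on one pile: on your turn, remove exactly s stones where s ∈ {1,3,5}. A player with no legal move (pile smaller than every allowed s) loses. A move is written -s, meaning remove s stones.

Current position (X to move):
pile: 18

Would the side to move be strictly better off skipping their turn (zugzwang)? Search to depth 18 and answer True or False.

zugzwang(18, X) = True

[18] X move#1: -1:-1/17*, -3:-1/15, -5:-1/13
[17] O move#2: -1:+1/16*, -3:+1/14, -5:+1/12
[16] X move#3: -1:-1/15*, -3:-1/13, -5:-1/11
[15] O move#4: -1:+1/14*, -3:+1/12, -5:+1/10
[14] X move#5: -1:-1/13*, -3:-1/11, -5:-1/9
[13] O move#6: -1:+1/12*, -3:+1/10, -5:+1/8
[12] X move#7: -1:-1/11*, -3:-1/9, -5:-1/7
[11] O move#8: -1:+1/10*, -3:+1/8, -5:+1/6
[10] X move#9: -1:-1/9*, -3:-1/7, -5:-1/5
[9] O move#10: -1:+1/8*, -3:+1/6, -5:+1/4
[8] X move#11: -1:-1/7*, -3:-1/5, -5:-1/3
[7] O move#12: -1:+1/6*, -3:+1/4, -5:+1/2
[6] X move#13: -1:-1/5*, -3:-1/3, -5:-1/1
[5] O move#14: -1:+1/4*, -3:+1/2, -5:+1/0
[4] X move#15: -1:-1/3*, -3:-1/1
[3] O move#16: -1:+1/2*, -3:+1/0
[2] X move#17: -1:-1/1*
[1] O move#18: -1:+1/0*
[0] end (terminal -1, X#19); searched 18 to 18
if X skipped the turn, O would face:
~ [18] O move#1: -1:-1/17*, -3:-1/15, -5:-1/13
~ [17] X move#2: -1:+1/16*, -3:+1/14, -5:+1/12
~ [16] O move#3: -1:-1/15*, -3:-1/13, -5:-1/11
~ [15] X move#4: -1:+1/14*, -3:+1/12, -5:+1/10
~ [14] O move#5: -1:-1/13*, -3:-1/11, -5:-1/9
~ [13] X move#6: -1:+1/12*, -3:+1/10, -5:+1/8
~ [12] O move#7: -1:-1/11*, -3:-1/9, -5:-1/7
~ [11] X move#8: -1:+1/10*, -3:+1/8, -5:+1/6
~ [10] O move#9: -1:-1/9*, -3:-1/7, -5:-1/5
~ [9] X move#10: -1:+1/8*, -3:+1/6, -5:+1/4
~ [8] O move#11: -1:-1/7*, -3:-1/5, -5:-1/3
~ [7] X move#12: -1:+1/6*, -3:+1/4, -5:+1/2
~ [6] O move#13: -1:-1/5*, -3:-1/3, -5:-1/1
~ [5] X move#14: -1:+1/4*, -3:+1/2, -5:+1/0
~ [4] O move#15: -1:-1/3*, -3:-1/1
~ [3] X move#16: -1:+1/2*, -3:+1/0
~ [2] O move#17: -1:-1/1*
~ [1] X move#18: -1:+1/0*
~ [0] end (terminal -1, O#19); searched 18 to 18
compare (X): move=-1 vs pass=+1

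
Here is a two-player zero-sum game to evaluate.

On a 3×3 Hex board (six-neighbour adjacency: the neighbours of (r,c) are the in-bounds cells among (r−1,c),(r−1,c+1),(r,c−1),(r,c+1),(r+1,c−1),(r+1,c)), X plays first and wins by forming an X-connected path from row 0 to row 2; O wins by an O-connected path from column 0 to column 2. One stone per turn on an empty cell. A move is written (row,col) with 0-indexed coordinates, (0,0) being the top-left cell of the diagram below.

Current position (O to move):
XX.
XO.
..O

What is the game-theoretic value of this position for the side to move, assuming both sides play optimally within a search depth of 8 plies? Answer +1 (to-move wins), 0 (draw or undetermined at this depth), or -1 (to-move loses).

value(XX./XO./..O, O) = +1

[XX./XO./..O] O move#1: (0,2):-1/XXO/XO./..O, (1,2):-1/XX./XOO/..O, (2,0):+1/XX./XO./O.O*, (2,1):-1/XX./XO./.OO
[XX./XO./O.O] X move#2: (0,2):-1/XXX/XO./O.O*, (1,2):-1/XX./XOX/O.O, (2,1):-1/XX./XO./OXO
[XXX/XO./O.O] O move#3: (1,2):+1/XXX/XOO/O.O*, (2,1):+1/XXX/XO./OOO
[XXX/XOO/O.O] end (terminal -1, X#4); searched XX./XO./..O to 8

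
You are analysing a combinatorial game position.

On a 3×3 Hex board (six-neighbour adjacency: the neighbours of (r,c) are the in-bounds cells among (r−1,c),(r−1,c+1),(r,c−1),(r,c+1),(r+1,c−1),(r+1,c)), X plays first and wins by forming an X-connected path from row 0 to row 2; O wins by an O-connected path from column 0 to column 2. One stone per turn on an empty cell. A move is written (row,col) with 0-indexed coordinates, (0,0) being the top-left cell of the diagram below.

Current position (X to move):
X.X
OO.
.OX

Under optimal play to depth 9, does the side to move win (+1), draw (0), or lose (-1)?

[X.X/OO./.OX] X move#1: (0,1):-1/XXX/OO./.OX, (1,2):+1/X.X/OOX/.OX*, (2,0):-1/X.X/OO./XOX
[X.X/OOX/.OX] end (terminal -1, O#2); searched X.X/OO./.OX to 9

value(X.X/OO./.OX, X) = +1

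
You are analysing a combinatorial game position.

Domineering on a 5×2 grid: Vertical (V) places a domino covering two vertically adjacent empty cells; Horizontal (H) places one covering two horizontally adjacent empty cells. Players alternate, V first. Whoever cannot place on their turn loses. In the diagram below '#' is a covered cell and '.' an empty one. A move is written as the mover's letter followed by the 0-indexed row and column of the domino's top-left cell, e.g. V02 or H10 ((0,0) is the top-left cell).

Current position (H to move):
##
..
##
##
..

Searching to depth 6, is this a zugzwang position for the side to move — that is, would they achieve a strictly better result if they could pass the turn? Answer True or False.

[##/../##/##/..] H move#1: H10:+1/##/##/##/##/..*, H40:+1/##/../##/##/##
[##/##/##/##/..] end (terminal -1, V#2); searched ##/../##/##/.. to 6
suppose H passes — search the same position with V to move:
pass> [##/../##/##/..] end (terminal -1, V#1); searched ##/../##/##/.. to 6
for H: play +1, pass +1

zugzwang(##/../##/##/.., H) = False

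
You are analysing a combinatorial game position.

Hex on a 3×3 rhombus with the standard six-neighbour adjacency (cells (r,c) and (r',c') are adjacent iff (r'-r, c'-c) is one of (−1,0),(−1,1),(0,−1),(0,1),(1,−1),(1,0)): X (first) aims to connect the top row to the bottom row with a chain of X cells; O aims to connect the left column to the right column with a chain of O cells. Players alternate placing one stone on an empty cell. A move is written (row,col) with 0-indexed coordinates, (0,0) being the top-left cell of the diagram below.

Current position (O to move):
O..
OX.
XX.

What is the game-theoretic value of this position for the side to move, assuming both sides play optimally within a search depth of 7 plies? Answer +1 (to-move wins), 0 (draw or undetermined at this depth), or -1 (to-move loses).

ply 1, O at O../OX./XX. | (0,1)=-1→OO./OX./XX.*; (0,2)=-1→O.O/OX./XX.; (1,2)=-1→O../OXO/XX.; (2,2)=-1→O../OX./XXO
ply 2, X at OO./OX./XX. | (0,2)=+1→OOX/OX./XX.*; (1,2)=-1→OO./OXX/XX.; (2,2)=-1→OO./OX./XXX
ply 3: OOX/OX./XX. is terminal -1 (O); from O../OX./XX. depth 7

value(O../OX./XX., O) = -1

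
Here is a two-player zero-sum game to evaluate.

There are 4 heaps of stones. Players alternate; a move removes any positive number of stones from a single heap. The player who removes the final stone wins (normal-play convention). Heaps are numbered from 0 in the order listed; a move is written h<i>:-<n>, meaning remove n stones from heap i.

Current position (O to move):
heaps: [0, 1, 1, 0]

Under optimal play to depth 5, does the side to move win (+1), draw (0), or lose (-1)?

value((0,1,1,0), O) = -1

[(0,1,1,0)] O move#1: h1:-1:-1/(0,0,1,0)*, h2:-1:-1/(0,1,0,0)
[(0,0,1,0)] X move#2: h2:-1:+1/(0,0,0,0)*
[(0,0,0,0)] end (terminal -1, O#3); searched (0,1,1,0) to 5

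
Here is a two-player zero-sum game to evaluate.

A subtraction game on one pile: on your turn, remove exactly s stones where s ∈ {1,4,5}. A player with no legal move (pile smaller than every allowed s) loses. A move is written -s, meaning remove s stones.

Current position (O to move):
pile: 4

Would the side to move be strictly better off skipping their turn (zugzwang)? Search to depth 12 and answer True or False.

ply 1, O at 4 | -1=-1→3; -4=+1→0*
ply 2: 0 is terminal -1 (X); from 4 depth 12
if O skipped the turn, X would face:
~ ply 1, X at 4 | -1=-1→3; -4=+1→0*
~ ply 2: 0 is terminal -1 (O); from 4 depth 12
compare (O): move=+1 vs pass=-1

zugzwang(4, O) = False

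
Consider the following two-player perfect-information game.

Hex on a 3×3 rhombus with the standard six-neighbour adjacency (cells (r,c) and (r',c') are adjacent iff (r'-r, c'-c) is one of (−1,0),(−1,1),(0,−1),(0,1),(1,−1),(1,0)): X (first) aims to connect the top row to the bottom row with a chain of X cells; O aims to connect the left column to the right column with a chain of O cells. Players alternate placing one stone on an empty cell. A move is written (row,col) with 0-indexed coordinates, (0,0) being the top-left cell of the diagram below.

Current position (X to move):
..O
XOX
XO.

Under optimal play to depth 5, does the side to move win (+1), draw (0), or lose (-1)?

value(..O/XOX/XO., X) = +1

p1 X@[..O/XOX/XO.]: (0,0)[X.O/XOX/XO.]+1* (0,1)[.XO/XOX/XO.]+1 (2,2)[..O/XOX/XOX]+1
p2 O@[X.O/XOX/XO.] terminal -1; root [..O/XOX/XO.] d5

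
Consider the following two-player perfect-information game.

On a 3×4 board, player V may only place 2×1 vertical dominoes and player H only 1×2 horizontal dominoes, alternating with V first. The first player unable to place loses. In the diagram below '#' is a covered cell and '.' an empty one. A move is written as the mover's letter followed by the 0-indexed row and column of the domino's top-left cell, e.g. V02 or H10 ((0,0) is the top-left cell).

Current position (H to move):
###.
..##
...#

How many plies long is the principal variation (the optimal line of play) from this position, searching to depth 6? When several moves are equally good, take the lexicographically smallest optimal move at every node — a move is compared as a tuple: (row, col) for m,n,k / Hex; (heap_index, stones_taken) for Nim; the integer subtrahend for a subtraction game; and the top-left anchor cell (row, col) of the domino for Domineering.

PV length from [###./..##/...#]: 1 ply

[###./..##/...#] H move#1: H10:+1/###./####/...#*, H20:+1/###./..##/##.#, H21:-1/###./..##/.###
[###./####/...#] end (terminal -1, V#2); searched ###./..##/...# to 6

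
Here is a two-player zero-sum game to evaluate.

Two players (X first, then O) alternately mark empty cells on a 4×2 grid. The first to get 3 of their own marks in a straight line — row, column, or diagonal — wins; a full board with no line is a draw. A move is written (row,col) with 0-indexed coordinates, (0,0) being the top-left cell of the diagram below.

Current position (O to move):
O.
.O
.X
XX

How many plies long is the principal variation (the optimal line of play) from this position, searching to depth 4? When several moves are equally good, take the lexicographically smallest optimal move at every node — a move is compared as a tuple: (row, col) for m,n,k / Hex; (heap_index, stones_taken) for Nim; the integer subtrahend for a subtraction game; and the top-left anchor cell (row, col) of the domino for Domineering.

p1 O@[O./.O/.X/XX]: (0,1)[OO/.O/.X/XX]+0* (1,0)[O./OO/.X/XX]+0 (2,0)[O./.O/OX/XX]+0
p2 X@[OO/.O/.X/XX]: (1,0)[OO/XO/.X/XX]+0* (2,0)[OO/.O/XX/XX]+0
p3 O@[OO/XO/.X/XX]: (2,0)[OO/XO/OX/XX]+0*
p4 X@[OO/XO/OX/XX] terminal +0; root [O./.O/.X/XX] d4

PV length from [O./.O/.X/XX]: 3 plies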